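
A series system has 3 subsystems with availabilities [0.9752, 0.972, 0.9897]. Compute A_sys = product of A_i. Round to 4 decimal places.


Subsystems: [0.9752, 0.972, 0.9897]
After subsystem 1 (A=0.9752): product = 0.9752
After subsystem 2 (A=0.972): product = 0.9479
After subsystem 3 (A=0.9897): product = 0.9381
A_sys = 0.9381

0.9381


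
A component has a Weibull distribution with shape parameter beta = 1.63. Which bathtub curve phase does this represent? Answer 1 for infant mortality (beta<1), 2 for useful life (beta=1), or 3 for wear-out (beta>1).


beta = 1.63
Compare beta to 1:
beta < 1 => infant mortality (phase 1)
beta = 1 => useful life (phase 2)
beta > 1 => wear-out (phase 3)
Since beta = 1.63, this is wear-out (increasing failure rate)
Phase = 3

3


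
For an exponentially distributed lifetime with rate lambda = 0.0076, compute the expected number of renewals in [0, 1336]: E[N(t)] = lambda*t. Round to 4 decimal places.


lambda = 0.0076
t = 1336
E[N(t)] = lambda * t
E[N(t)] = 0.0076 * 1336
E[N(t)] = 10.1536

10.1536


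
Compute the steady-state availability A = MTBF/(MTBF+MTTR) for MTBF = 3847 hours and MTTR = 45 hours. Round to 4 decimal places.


MTBF = 3847
MTTR = 45
MTBF + MTTR = 3892
A = 3847 / 3892
A = 0.9884

0.9884


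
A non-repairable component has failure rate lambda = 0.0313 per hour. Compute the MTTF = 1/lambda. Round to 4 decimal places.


lambda = 0.0313
MTTF = 1 / 0.0313
MTTF = 31.9489

31.9489


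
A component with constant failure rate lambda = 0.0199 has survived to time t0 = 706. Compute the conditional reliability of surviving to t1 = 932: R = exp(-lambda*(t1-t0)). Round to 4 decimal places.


lambda = 0.0199
t0 = 706, t1 = 932
t1 - t0 = 226
lambda * (t1-t0) = 0.0199 * 226 = 4.4974
R = exp(-4.4974)
R = 0.0111

0.0111


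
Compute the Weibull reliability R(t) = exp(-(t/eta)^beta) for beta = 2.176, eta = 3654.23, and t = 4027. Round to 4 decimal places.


beta = 2.176, eta = 3654.23, t = 4027
t/eta = 4027 / 3654.23 = 1.102
(t/eta)^beta = 1.102^2.176 = 1.2354
R(t) = exp(-1.2354)
R(t) = 0.2907

0.2907


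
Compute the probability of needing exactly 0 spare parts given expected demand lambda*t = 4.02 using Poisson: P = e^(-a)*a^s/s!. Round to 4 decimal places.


a = 4.02, s = 0
e^(-a) = e^(-4.02) = 0.018
a^s = 4.02^0 = 1.0
s! = 1
P = 0.018 * 1.0 / 1
P = 0.018

0.018


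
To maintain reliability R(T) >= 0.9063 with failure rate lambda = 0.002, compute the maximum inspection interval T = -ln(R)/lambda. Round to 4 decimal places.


R_target = 0.9063
lambda = 0.002
-ln(0.9063) = 0.0984
T = 0.0984 / 0.002
T = 49.1925

49.1925


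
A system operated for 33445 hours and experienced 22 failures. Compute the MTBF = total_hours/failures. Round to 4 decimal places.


total_hours = 33445
failures = 22
MTBF = 33445 / 22
MTBF = 1520.2273

1520.2273


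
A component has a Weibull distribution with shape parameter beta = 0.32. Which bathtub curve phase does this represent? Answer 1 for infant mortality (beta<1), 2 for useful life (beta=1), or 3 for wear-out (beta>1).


beta = 0.32
Compare beta to 1:
beta < 1 => infant mortality (phase 1)
beta = 1 => useful life (phase 2)
beta > 1 => wear-out (phase 3)
Since beta = 0.32, this is infant mortality (decreasing failure rate)
Phase = 1

1


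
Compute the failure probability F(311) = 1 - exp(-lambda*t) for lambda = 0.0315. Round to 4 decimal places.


lambda = 0.0315, t = 311
lambda * t = 9.7965
exp(-9.7965) = 0.0001
F(t) = 1 - 0.0001
F(t) = 0.9999

0.9999


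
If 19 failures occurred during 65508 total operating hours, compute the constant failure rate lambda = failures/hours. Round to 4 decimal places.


failures = 19
total_hours = 65508
lambda = 19 / 65508
lambda = 0.0003

0.0003


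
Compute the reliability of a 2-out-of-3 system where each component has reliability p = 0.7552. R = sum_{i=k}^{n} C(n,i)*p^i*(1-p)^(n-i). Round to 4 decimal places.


k = 2, n = 3, p = 0.7552
i=2: C(3,2)=3 * 0.7552^2 * 0.2448^1 = 0.4188
i=3: C(3,3)=1 * 0.7552^3 * 0.2448^0 = 0.4307
R = sum of terms = 0.8496

0.8496


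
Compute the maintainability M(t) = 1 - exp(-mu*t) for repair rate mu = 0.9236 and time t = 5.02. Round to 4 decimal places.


mu = 0.9236, t = 5.02
mu * t = 0.9236 * 5.02 = 4.6365
exp(-4.6365) = 0.0097
M(t) = 1 - 0.0097
M(t) = 0.9903

0.9903


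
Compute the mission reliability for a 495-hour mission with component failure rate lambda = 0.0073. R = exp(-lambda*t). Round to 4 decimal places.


lambda = 0.0073
mission_time = 495
lambda * t = 0.0073 * 495 = 3.6135
R = exp(-3.6135)
R = 0.027

0.027


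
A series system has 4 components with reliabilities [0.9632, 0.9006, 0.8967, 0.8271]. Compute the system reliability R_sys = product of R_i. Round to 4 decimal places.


Components: [0.9632, 0.9006, 0.8967, 0.8271]
After component 1 (R=0.9632): product = 0.9632
After component 2 (R=0.9006): product = 0.8675
After component 3 (R=0.8967): product = 0.7778
After component 4 (R=0.8271): product = 0.6434
R_sys = 0.6434

0.6434


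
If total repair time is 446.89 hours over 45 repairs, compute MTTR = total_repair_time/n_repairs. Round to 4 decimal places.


total_repair_time = 446.89
n_repairs = 45
MTTR = 446.89 / 45
MTTR = 9.9309

9.9309


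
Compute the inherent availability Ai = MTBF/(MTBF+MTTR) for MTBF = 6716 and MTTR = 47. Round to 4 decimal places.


MTBF = 6716
MTTR = 47
MTBF + MTTR = 6763
Ai = 6716 / 6763
Ai = 0.9931

0.9931


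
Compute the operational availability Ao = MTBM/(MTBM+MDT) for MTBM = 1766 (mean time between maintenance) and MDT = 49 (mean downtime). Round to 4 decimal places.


MTBM = 1766
MDT = 49
MTBM + MDT = 1815
Ao = 1766 / 1815
Ao = 0.973

0.973


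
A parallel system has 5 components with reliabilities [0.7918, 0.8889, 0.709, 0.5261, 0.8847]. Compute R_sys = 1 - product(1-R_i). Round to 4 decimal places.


Components: [0.7918, 0.8889, 0.709, 0.5261, 0.8847]
(1 - 0.7918) = 0.2082, running product = 0.2082
(1 - 0.8889) = 0.1111, running product = 0.0231
(1 - 0.709) = 0.291, running product = 0.0067
(1 - 0.5261) = 0.4739, running product = 0.0032
(1 - 0.8847) = 0.1153, running product = 0.0004
Product of (1-R_i) = 0.0004
R_sys = 1 - 0.0004 = 0.9996

0.9996


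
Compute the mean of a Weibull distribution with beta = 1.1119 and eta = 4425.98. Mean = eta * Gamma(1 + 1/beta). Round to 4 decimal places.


beta = 1.1119, eta = 4425.98
1/beta = 0.8994
1 + 1/beta = 1.8994
Gamma(1.8994) = 0.9615
Mean = 4425.98 * 0.9615
Mean = 4255.7889

4255.7889


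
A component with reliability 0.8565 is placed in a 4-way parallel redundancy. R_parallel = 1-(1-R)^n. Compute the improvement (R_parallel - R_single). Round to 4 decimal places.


R_single = 0.8565, n = 4
1 - R_single = 0.1435
(1 - R_single)^n = 0.1435^4 = 0.0004
R_parallel = 1 - 0.0004 = 0.9996
Improvement = 0.9996 - 0.8565
Improvement = 0.1431

0.1431


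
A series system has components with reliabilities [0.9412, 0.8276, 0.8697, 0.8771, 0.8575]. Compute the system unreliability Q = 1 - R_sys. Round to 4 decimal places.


Components: [0.9412, 0.8276, 0.8697, 0.8771, 0.8575]
After component 1: product = 0.9412
After component 2: product = 0.7789
After component 3: product = 0.6774
After component 4: product = 0.5942
After component 5: product = 0.5095
R_sys = 0.5095
Q = 1 - 0.5095 = 0.4905

0.4905


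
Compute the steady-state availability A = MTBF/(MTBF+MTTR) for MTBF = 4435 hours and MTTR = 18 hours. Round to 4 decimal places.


MTBF = 4435
MTTR = 18
MTBF + MTTR = 4453
A = 4435 / 4453
A = 0.996

0.996


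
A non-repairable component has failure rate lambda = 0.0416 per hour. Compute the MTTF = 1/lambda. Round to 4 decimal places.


lambda = 0.0416
MTTF = 1 / 0.0416
MTTF = 24.0385

24.0385


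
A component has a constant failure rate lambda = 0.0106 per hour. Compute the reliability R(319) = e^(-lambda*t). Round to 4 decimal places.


lambda = 0.0106
t = 319
lambda * t = 3.3814
R(t) = e^(-3.3814)
R(t) = 0.034

0.034


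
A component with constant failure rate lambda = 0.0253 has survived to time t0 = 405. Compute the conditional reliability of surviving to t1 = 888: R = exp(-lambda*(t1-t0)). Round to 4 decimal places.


lambda = 0.0253
t0 = 405, t1 = 888
t1 - t0 = 483
lambda * (t1-t0) = 0.0253 * 483 = 12.2199
R = exp(-12.2199)
R = 0.0

0.0


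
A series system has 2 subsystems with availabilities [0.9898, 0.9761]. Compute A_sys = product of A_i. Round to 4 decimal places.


Subsystems: [0.9898, 0.9761]
After subsystem 1 (A=0.9898): product = 0.9898
After subsystem 2 (A=0.9761): product = 0.9661
A_sys = 0.9661

0.9661


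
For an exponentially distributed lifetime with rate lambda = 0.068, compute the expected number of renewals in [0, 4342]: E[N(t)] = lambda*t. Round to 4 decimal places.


lambda = 0.068
t = 4342
E[N(t)] = lambda * t
E[N(t)] = 0.068 * 4342
E[N(t)] = 295.256

295.256


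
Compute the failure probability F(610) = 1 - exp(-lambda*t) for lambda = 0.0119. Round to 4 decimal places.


lambda = 0.0119, t = 610
lambda * t = 7.259
exp(-7.259) = 0.0007
F(t) = 1 - 0.0007
F(t) = 0.9993

0.9993


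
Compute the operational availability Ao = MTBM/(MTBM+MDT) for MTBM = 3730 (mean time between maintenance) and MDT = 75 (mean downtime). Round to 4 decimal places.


MTBM = 3730
MDT = 75
MTBM + MDT = 3805
Ao = 3730 / 3805
Ao = 0.9803

0.9803


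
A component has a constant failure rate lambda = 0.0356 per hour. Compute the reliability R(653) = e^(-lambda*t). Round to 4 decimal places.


lambda = 0.0356
t = 653
lambda * t = 23.2468
R(t) = e^(-23.2468)
R(t) = 0.0

0.0


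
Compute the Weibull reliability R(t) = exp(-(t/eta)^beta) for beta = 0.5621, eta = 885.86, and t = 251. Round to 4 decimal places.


beta = 0.5621, eta = 885.86, t = 251
t/eta = 251 / 885.86 = 0.2833
(t/eta)^beta = 0.2833^0.5621 = 0.4922
R(t) = exp(-0.4922)
R(t) = 0.6113

0.6113


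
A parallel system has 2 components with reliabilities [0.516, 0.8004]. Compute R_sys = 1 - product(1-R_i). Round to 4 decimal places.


Components: [0.516, 0.8004]
(1 - 0.516) = 0.484, running product = 0.484
(1 - 0.8004) = 0.1996, running product = 0.0966
Product of (1-R_i) = 0.0966
R_sys = 1 - 0.0966 = 0.9034

0.9034


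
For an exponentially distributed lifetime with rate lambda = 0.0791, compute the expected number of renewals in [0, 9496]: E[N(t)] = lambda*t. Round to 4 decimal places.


lambda = 0.0791
t = 9496
E[N(t)] = lambda * t
E[N(t)] = 0.0791 * 9496
E[N(t)] = 751.1336

751.1336


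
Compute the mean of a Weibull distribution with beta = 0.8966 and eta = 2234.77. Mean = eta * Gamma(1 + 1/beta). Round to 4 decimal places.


beta = 0.8966, eta = 2234.77
1/beta = 1.1153
1 + 1/beta = 2.1153
Gamma(2.1153) = 1.0544
Mean = 2234.77 * 1.0544
Mean = 2356.2813

2356.2813


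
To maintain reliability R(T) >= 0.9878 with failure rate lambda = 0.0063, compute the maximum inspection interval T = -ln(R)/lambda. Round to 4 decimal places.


R_target = 0.9878
lambda = 0.0063
-ln(0.9878) = 0.0123
T = 0.0123 / 0.0063
T = 1.9484

1.9484


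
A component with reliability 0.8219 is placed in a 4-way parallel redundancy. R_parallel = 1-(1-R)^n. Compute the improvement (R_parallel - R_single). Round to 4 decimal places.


R_single = 0.8219, n = 4
1 - R_single = 0.1781
(1 - R_single)^n = 0.1781^4 = 0.001
R_parallel = 1 - 0.001 = 0.999
Improvement = 0.999 - 0.8219
Improvement = 0.1771

0.1771


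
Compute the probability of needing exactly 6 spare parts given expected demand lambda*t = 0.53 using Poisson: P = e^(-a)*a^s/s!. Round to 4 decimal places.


a = 0.53, s = 6
e^(-a) = e^(-0.53) = 0.5886
a^s = 0.53^6 = 0.0222
s! = 720
P = 0.5886 * 0.0222 / 720
P = 0.0

0.0


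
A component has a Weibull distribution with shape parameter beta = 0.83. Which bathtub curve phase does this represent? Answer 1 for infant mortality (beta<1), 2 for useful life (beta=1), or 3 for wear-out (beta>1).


beta = 0.83
Compare beta to 1:
beta < 1 => infant mortality (phase 1)
beta = 1 => useful life (phase 2)
beta > 1 => wear-out (phase 3)
Since beta = 0.83, this is infant mortality (decreasing failure rate)
Phase = 1

1


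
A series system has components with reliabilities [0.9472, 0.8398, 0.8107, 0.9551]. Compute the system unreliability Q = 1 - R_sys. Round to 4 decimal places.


Components: [0.9472, 0.8398, 0.8107, 0.9551]
After component 1: product = 0.9472
After component 2: product = 0.7955
After component 3: product = 0.6449
After component 4: product = 0.6159
R_sys = 0.6159
Q = 1 - 0.6159 = 0.3841

0.3841


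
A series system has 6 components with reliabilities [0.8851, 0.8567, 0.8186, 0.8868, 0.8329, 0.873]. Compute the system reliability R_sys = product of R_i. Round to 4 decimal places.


Components: [0.8851, 0.8567, 0.8186, 0.8868, 0.8329, 0.873]
After component 1 (R=0.8851): product = 0.8851
After component 2 (R=0.8567): product = 0.7583
After component 3 (R=0.8186): product = 0.6207
After component 4 (R=0.8868): product = 0.5505
After component 5 (R=0.8329): product = 0.4585
After component 6 (R=0.873): product = 0.4002
R_sys = 0.4002

0.4002


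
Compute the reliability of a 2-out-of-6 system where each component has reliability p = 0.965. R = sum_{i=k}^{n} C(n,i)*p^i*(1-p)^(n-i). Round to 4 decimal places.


k = 2, n = 6, p = 0.965
i=2: C(6,2)=15 * 0.965^2 * 0.035^4 = 0.0
i=3: C(6,3)=20 * 0.965^3 * 0.035^3 = 0.0008
i=4: C(6,4)=15 * 0.965^4 * 0.035^2 = 0.0159
i=5: C(6,5)=6 * 0.965^5 * 0.035^1 = 0.1757
i=6: C(6,6)=1 * 0.965^6 * 0.035^0 = 0.8075
R = sum of terms = 1.0

1.0


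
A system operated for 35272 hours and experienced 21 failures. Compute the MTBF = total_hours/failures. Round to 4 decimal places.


total_hours = 35272
failures = 21
MTBF = 35272 / 21
MTBF = 1679.619

1679.619


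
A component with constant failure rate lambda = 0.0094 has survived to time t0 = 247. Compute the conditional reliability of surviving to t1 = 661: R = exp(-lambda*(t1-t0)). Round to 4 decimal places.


lambda = 0.0094
t0 = 247, t1 = 661
t1 - t0 = 414
lambda * (t1-t0) = 0.0094 * 414 = 3.8916
R = exp(-3.8916)
R = 0.0204

0.0204


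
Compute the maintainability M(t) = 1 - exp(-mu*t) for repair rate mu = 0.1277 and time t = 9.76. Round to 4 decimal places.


mu = 0.1277, t = 9.76
mu * t = 0.1277 * 9.76 = 1.2464
exp(-1.2464) = 0.2876
M(t) = 1 - 0.2876
M(t) = 0.7124

0.7124


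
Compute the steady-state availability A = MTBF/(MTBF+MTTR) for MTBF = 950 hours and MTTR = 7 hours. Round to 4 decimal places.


MTBF = 950
MTTR = 7
MTBF + MTTR = 957
A = 950 / 957
A = 0.9927

0.9927


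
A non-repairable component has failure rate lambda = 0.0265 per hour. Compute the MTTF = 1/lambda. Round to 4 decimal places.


lambda = 0.0265
MTTF = 1 / 0.0265
MTTF = 37.7358

37.7358


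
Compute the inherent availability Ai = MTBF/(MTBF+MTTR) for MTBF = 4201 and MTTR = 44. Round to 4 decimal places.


MTBF = 4201
MTTR = 44
MTBF + MTTR = 4245
Ai = 4201 / 4245
Ai = 0.9896

0.9896


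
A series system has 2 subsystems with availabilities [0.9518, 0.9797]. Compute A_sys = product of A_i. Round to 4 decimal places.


Subsystems: [0.9518, 0.9797]
After subsystem 1 (A=0.9518): product = 0.9518
After subsystem 2 (A=0.9797): product = 0.9325
A_sys = 0.9325

0.9325


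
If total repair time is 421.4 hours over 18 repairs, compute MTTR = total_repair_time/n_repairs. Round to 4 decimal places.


total_repair_time = 421.4
n_repairs = 18
MTTR = 421.4 / 18
MTTR = 23.4111

23.4111


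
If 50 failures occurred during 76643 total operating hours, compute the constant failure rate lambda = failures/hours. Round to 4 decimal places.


failures = 50
total_hours = 76643
lambda = 50 / 76643
lambda = 0.0007

0.0007


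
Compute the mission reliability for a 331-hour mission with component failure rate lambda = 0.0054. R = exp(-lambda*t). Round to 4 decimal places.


lambda = 0.0054
mission_time = 331
lambda * t = 0.0054 * 331 = 1.7874
R = exp(-1.7874)
R = 0.1674

0.1674


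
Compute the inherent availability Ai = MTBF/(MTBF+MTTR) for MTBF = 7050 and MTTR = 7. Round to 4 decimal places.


MTBF = 7050
MTTR = 7
MTBF + MTTR = 7057
Ai = 7050 / 7057
Ai = 0.999

0.999


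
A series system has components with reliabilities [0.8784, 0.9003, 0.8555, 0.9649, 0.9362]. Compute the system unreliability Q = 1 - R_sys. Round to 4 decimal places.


Components: [0.8784, 0.9003, 0.8555, 0.9649, 0.9362]
After component 1: product = 0.8784
After component 2: product = 0.7908
After component 3: product = 0.6765
After component 4: product = 0.6528
After component 5: product = 0.6112
R_sys = 0.6112
Q = 1 - 0.6112 = 0.3888

0.3888


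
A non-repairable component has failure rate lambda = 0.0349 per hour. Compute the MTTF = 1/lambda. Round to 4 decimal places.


lambda = 0.0349
MTTF = 1 / 0.0349
MTTF = 28.6533

28.6533


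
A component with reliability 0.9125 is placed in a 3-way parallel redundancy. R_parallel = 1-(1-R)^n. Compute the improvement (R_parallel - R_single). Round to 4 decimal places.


R_single = 0.9125, n = 3
1 - R_single = 0.0875
(1 - R_single)^n = 0.0875^3 = 0.0007
R_parallel = 1 - 0.0007 = 0.9993
Improvement = 0.9993 - 0.9125
Improvement = 0.0868

0.0868


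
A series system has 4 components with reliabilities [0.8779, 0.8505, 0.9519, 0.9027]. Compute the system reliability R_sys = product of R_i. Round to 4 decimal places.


Components: [0.8779, 0.8505, 0.9519, 0.9027]
After component 1 (R=0.8779): product = 0.8779
After component 2 (R=0.8505): product = 0.7467
After component 3 (R=0.9519): product = 0.7107
After component 4 (R=0.9027): product = 0.6416
R_sys = 0.6416

0.6416


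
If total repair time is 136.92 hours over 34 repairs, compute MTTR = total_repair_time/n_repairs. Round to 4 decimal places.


total_repair_time = 136.92
n_repairs = 34
MTTR = 136.92 / 34
MTTR = 4.0271

4.0271


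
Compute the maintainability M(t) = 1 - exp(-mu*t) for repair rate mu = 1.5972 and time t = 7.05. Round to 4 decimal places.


mu = 1.5972, t = 7.05
mu * t = 1.5972 * 7.05 = 11.2603
exp(-11.2603) = 0.0
M(t) = 1 - 0.0
M(t) = 1.0

1.0


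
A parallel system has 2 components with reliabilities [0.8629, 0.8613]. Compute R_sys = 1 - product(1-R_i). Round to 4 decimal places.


Components: [0.8629, 0.8613]
(1 - 0.8629) = 0.1371, running product = 0.1371
(1 - 0.8613) = 0.1387, running product = 0.019
Product of (1-R_i) = 0.019
R_sys = 1 - 0.019 = 0.981

0.981


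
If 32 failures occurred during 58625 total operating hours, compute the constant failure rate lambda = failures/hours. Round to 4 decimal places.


failures = 32
total_hours = 58625
lambda = 32 / 58625
lambda = 0.0005

0.0005


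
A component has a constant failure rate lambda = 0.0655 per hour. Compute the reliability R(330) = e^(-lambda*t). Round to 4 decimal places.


lambda = 0.0655
t = 330
lambda * t = 21.615
R(t) = e^(-21.615)
R(t) = 0.0

0.0


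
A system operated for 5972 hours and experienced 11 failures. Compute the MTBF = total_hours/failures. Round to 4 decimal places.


total_hours = 5972
failures = 11
MTBF = 5972 / 11
MTBF = 542.9091

542.9091


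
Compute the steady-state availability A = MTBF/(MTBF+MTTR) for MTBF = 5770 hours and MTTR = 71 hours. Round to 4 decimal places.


MTBF = 5770
MTTR = 71
MTBF + MTTR = 5841
A = 5770 / 5841
A = 0.9878

0.9878


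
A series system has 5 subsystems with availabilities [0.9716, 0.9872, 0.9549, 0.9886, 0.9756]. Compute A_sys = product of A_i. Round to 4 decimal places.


Subsystems: [0.9716, 0.9872, 0.9549, 0.9886, 0.9756]
After subsystem 1 (A=0.9716): product = 0.9716
After subsystem 2 (A=0.9872): product = 0.9592
After subsystem 3 (A=0.9549): product = 0.9159
After subsystem 4 (A=0.9886): product = 0.9055
After subsystem 5 (A=0.9756): product = 0.8834
A_sys = 0.8834

0.8834


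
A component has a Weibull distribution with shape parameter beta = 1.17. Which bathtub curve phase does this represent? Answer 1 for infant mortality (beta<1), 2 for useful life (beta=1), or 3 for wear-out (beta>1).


beta = 1.17
Compare beta to 1:
beta < 1 => infant mortality (phase 1)
beta = 1 => useful life (phase 2)
beta > 1 => wear-out (phase 3)
Since beta = 1.17, this is wear-out (increasing failure rate)
Phase = 3

3


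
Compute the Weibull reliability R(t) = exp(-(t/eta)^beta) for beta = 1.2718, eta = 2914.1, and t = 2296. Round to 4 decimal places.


beta = 1.2718, eta = 2914.1, t = 2296
t/eta = 2296 / 2914.1 = 0.7879
(t/eta)^beta = 0.7879^1.2718 = 0.7385
R(t) = exp(-0.7385)
R(t) = 0.4778

0.4778


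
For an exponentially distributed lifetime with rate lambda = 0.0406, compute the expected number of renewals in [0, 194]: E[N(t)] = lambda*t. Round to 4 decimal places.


lambda = 0.0406
t = 194
E[N(t)] = lambda * t
E[N(t)] = 0.0406 * 194
E[N(t)] = 7.8764

7.8764


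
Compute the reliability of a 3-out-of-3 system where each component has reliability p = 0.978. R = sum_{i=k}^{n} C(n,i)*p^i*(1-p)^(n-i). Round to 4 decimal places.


k = 3, n = 3, p = 0.978
i=3: C(3,3)=1 * 0.978^3 * 0.022^0 = 0.9354
R = sum of terms = 0.9354

0.9354


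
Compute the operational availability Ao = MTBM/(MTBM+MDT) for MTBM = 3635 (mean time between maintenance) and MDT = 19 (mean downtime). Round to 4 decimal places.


MTBM = 3635
MDT = 19
MTBM + MDT = 3654
Ao = 3635 / 3654
Ao = 0.9948

0.9948


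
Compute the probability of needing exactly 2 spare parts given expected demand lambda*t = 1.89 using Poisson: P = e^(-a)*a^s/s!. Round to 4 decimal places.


a = 1.89, s = 2
e^(-a) = e^(-1.89) = 0.1511
a^s = 1.89^2 = 3.5721
s! = 2
P = 0.1511 * 3.5721 / 2
P = 0.2698

0.2698


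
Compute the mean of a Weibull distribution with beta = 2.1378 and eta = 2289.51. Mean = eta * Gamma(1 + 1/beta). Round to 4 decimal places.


beta = 2.1378, eta = 2289.51
1/beta = 0.4678
1 + 1/beta = 1.4678
Gamma(1.4678) = 0.8856
Mean = 2289.51 * 0.8856
Mean = 2027.6343

2027.6343


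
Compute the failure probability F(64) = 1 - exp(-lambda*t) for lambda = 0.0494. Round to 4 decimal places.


lambda = 0.0494, t = 64
lambda * t = 3.1616
exp(-3.1616) = 0.0424
F(t) = 1 - 0.0424
F(t) = 0.9576

0.9576


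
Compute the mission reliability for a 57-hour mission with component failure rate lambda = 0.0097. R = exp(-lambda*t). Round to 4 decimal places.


lambda = 0.0097
mission_time = 57
lambda * t = 0.0097 * 57 = 0.5529
R = exp(-0.5529)
R = 0.5753

0.5753


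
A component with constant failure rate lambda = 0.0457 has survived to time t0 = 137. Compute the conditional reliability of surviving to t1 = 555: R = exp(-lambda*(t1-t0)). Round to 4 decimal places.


lambda = 0.0457
t0 = 137, t1 = 555
t1 - t0 = 418
lambda * (t1-t0) = 0.0457 * 418 = 19.1026
R = exp(-19.1026)
R = 0.0

0.0


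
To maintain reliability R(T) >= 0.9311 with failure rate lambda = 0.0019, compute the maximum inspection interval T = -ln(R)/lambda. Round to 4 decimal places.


R_target = 0.9311
lambda = 0.0019
-ln(0.9311) = 0.0714
T = 0.0714 / 0.0019
T = 37.5729

37.5729


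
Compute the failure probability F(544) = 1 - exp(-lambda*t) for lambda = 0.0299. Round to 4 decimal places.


lambda = 0.0299, t = 544
lambda * t = 16.2656
exp(-16.2656) = 0.0
F(t) = 1 - 0.0
F(t) = 1.0

1.0


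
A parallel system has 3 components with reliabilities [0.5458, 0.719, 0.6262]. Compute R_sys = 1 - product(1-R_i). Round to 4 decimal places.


Components: [0.5458, 0.719, 0.6262]
(1 - 0.5458) = 0.4542, running product = 0.4542
(1 - 0.719) = 0.281, running product = 0.1276
(1 - 0.6262) = 0.3738, running product = 0.0477
Product of (1-R_i) = 0.0477
R_sys = 1 - 0.0477 = 0.9523

0.9523


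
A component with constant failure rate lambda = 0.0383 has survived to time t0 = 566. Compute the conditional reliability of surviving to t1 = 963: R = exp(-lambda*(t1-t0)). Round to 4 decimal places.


lambda = 0.0383
t0 = 566, t1 = 963
t1 - t0 = 397
lambda * (t1-t0) = 0.0383 * 397 = 15.2051
R = exp(-15.2051)
R = 0.0

0.0


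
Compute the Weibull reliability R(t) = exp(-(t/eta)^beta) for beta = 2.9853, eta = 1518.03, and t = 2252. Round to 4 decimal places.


beta = 2.9853, eta = 1518.03, t = 2252
t/eta = 2252 / 1518.03 = 1.4835
(t/eta)^beta = 1.4835^2.9853 = 3.246
R(t) = exp(-3.246)
R(t) = 0.0389

0.0389


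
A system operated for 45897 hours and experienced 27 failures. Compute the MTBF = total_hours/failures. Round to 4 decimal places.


total_hours = 45897
failures = 27
MTBF = 45897 / 27
MTBF = 1699.8889

1699.8889


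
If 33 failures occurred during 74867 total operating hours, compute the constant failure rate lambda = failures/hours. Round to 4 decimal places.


failures = 33
total_hours = 74867
lambda = 33 / 74867
lambda = 0.0004

0.0004


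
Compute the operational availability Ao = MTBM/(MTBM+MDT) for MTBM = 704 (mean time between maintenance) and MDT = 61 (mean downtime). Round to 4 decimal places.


MTBM = 704
MDT = 61
MTBM + MDT = 765
Ao = 704 / 765
Ao = 0.9203

0.9203


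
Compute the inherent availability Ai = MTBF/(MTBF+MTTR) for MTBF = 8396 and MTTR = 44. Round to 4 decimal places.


MTBF = 8396
MTTR = 44
MTBF + MTTR = 8440
Ai = 8396 / 8440
Ai = 0.9948

0.9948


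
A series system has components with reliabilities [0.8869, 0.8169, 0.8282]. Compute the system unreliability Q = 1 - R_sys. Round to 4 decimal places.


Components: [0.8869, 0.8169, 0.8282]
After component 1: product = 0.8869
After component 2: product = 0.7245
After component 3: product = 0.6
R_sys = 0.6
Q = 1 - 0.6 = 0.4

0.4


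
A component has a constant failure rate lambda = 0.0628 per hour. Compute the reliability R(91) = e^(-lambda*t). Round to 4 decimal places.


lambda = 0.0628
t = 91
lambda * t = 5.7148
R(t) = e^(-5.7148)
R(t) = 0.0033

0.0033


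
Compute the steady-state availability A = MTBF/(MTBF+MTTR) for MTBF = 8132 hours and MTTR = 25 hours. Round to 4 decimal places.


MTBF = 8132
MTTR = 25
MTBF + MTTR = 8157
A = 8132 / 8157
A = 0.9969

0.9969


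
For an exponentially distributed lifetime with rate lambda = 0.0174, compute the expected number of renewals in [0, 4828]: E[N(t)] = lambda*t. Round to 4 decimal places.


lambda = 0.0174
t = 4828
E[N(t)] = lambda * t
E[N(t)] = 0.0174 * 4828
E[N(t)] = 84.0072

84.0072


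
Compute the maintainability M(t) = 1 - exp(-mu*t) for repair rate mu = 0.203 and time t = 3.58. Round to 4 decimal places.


mu = 0.203, t = 3.58
mu * t = 0.203 * 3.58 = 0.7267
exp(-0.7267) = 0.4835
M(t) = 1 - 0.4835
M(t) = 0.5165

0.5165


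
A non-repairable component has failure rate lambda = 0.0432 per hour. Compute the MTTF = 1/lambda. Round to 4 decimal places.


lambda = 0.0432
MTTF = 1 / 0.0432
MTTF = 23.1481

23.1481


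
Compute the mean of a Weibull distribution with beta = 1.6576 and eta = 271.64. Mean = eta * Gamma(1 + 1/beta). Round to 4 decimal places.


beta = 1.6576, eta = 271.64
1/beta = 0.6033
1 + 1/beta = 1.6033
Gamma(1.6033) = 0.8939
Mean = 271.64 * 0.8939
Mean = 242.8161

242.8161


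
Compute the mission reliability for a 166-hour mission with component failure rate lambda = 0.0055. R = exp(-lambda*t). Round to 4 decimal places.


lambda = 0.0055
mission_time = 166
lambda * t = 0.0055 * 166 = 0.913
R = exp(-0.913)
R = 0.4013

0.4013


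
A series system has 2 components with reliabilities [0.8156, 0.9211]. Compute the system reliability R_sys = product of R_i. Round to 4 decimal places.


Components: [0.8156, 0.9211]
After component 1 (R=0.8156): product = 0.8156
After component 2 (R=0.9211): product = 0.7512
R_sys = 0.7512

0.7512


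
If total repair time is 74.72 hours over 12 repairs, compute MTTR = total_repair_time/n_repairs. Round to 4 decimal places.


total_repair_time = 74.72
n_repairs = 12
MTTR = 74.72 / 12
MTTR = 6.2267

6.2267


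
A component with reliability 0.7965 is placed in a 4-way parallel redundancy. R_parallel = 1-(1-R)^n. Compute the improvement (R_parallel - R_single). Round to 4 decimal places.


R_single = 0.7965, n = 4
1 - R_single = 0.2035
(1 - R_single)^n = 0.2035^4 = 0.0017
R_parallel = 1 - 0.0017 = 0.9983
Improvement = 0.9983 - 0.7965
Improvement = 0.2018

0.2018


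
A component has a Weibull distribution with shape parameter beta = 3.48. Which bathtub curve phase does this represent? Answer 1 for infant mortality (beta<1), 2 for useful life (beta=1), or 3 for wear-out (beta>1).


beta = 3.48
Compare beta to 1:
beta < 1 => infant mortality (phase 1)
beta = 1 => useful life (phase 2)
beta > 1 => wear-out (phase 3)
Since beta = 3.48, this is wear-out (increasing failure rate)
Phase = 3

3


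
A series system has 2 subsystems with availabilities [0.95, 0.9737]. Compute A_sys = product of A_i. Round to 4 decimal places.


Subsystems: [0.95, 0.9737]
After subsystem 1 (A=0.95): product = 0.95
After subsystem 2 (A=0.9737): product = 0.925
A_sys = 0.925

0.925


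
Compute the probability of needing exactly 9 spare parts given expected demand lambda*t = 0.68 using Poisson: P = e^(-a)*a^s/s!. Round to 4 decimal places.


a = 0.68, s = 9
e^(-a) = e^(-0.68) = 0.5066
a^s = 0.68^9 = 0.0311
s! = 362880
P = 0.5066 * 0.0311 / 362880
P = 0.0

0.0


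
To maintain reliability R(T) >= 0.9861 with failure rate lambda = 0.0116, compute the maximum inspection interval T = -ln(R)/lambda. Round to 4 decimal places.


R_target = 0.9861
lambda = 0.0116
-ln(0.9861) = 0.014
T = 0.014 / 0.0116
T = 1.2067

1.2067


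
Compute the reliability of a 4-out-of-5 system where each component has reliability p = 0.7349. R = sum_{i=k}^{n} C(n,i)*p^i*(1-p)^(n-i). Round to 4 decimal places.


k = 4, n = 5, p = 0.7349
i=4: C(5,4)=5 * 0.7349^4 * 0.2651^1 = 0.3866
i=5: C(5,5)=1 * 0.7349^5 * 0.2651^0 = 0.2144
R = sum of terms = 0.601

0.601


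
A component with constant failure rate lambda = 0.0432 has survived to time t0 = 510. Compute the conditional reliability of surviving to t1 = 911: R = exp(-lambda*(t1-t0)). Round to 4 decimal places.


lambda = 0.0432
t0 = 510, t1 = 911
t1 - t0 = 401
lambda * (t1-t0) = 0.0432 * 401 = 17.3232
R = exp(-17.3232)
R = 0.0

0.0


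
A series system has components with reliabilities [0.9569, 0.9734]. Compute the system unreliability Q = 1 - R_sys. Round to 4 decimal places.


Components: [0.9569, 0.9734]
After component 1: product = 0.9569
After component 2: product = 0.9314
R_sys = 0.9314
Q = 1 - 0.9314 = 0.0686

0.0686


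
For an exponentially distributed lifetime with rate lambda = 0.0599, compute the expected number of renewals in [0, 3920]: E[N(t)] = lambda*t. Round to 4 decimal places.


lambda = 0.0599
t = 3920
E[N(t)] = lambda * t
E[N(t)] = 0.0599 * 3920
E[N(t)] = 234.808

234.808


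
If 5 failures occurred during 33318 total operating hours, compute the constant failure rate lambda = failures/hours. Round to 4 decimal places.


failures = 5
total_hours = 33318
lambda = 5 / 33318
lambda = 0.0002

0.0002


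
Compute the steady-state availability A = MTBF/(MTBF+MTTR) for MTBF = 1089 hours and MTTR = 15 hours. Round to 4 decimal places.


MTBF = 1089
MTTR = 15
MTBF + MTTR = 1104
A = 1089 / 1104
A = 0.9864

0.9864


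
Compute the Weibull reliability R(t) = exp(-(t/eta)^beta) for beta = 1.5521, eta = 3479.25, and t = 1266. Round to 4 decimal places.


beta = 1.5521, eta = 3479.25, t = 1266
t/eta = 1266 / 3479.25 = 0.3639
(t/eta)^beta = 0.3639^1.5521 = 0.2082
R(t) = exp(-0.2082)
R(t) = 0.812

0.812


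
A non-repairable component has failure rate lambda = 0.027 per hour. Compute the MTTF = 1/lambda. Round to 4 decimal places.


lambda = 0.027
MTTF = 1 / 0.027
MTTF = 37.037

37.037


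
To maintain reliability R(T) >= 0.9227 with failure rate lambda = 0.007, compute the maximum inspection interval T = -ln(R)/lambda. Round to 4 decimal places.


R_target = 0.9227
lambda = 0.007
-ln(0.9227) = 0.0805
T = 0.0805 / 0.007
T = 11.493

11.493


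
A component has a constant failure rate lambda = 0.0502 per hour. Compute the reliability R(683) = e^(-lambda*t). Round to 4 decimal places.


lambda = 0.0502
t = 683
lambda * t = 34.2866
R(t) = e^(-34.2866)
R(t) = 0.0

0.0


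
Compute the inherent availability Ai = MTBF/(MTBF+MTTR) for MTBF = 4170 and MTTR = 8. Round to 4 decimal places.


MTBF = 4170
MTTR = 8
MTBF + MTTR = 4178
Ai = 4170 / 4178
Ai = 0.9981

0.9981


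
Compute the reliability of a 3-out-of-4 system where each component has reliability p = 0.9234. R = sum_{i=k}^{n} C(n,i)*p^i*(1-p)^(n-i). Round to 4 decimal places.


k = 3, n = 4, p = 0.9234
i=3: C(4,3)=4 * 0.9234^3 * 0.0766^1 = 0.2412
i=4: C(4,4)=1 * 0.9234^4 * 0.0766^0 = 0.727
R = sum of terms = 0.9683

0.9683


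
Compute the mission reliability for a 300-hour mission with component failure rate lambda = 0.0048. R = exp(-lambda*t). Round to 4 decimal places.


lambda = 0.0048
mission_time = 300
lambda * t = 0.0048 * 300 = 1.44
R = exp(-1.44)
R = 0.2369

0.2369


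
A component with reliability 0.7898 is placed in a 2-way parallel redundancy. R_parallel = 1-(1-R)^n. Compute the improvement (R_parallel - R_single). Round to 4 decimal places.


R_single = 0.7898, n = 2
1 - R_single = 0.2102
(1 - R_single)^n = 0.2102^2 = 0.0442
R_parallel = 1 - 0.0442 = 0.9558
Improvement = 0.9558 - 0.7898
Improvement = 0.166

0.166


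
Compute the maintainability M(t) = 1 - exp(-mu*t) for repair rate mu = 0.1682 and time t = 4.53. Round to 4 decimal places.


mu = 0.1682, t = 4.53
mu * t = 0.1682 * 4.53 = 0.7619
exp(-0.7619) = 0.4668
M(t) = 1 - 0.4668
M(t) = 0.5332

0.5332


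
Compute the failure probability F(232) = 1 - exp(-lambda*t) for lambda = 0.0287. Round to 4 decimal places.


lambda = 0.0287, t = 232
lambda * t = 6.6584
exp(-6.6584) = 0.0013
F(t) = 1 - 0.0013
F(t) = 0.9987

0.9987


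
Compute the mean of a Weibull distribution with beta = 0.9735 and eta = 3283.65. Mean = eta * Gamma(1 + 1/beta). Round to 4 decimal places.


beta = 0.9735, eta = 3283.65
1/beta = 1.0272
1 + 1/beta = 2.0272
Gamma(2.0272) = 1.0118
Mean = 3283.65 * 1.0118
Mean = 3322.4484

3322.4484


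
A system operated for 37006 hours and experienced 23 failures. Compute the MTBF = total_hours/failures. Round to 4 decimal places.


total_hours = 37006
failures = 23
MTBF = 37006 / 23
MTBF = 1608.9565

1608.9565


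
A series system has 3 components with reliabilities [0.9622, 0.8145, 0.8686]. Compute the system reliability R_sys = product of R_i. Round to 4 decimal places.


Components: [0.9622, 0.8145, 0.8686]
After component 1 (R=0.9622): product = 0.9622
After component 2 (R=0.8145): product = 0.7837
After component 3 (R=0.8686): product = 0.6807
R_sys = 0.6807

0.6807


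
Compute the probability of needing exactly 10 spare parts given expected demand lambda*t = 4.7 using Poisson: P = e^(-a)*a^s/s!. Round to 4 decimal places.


a = 4.7, s = 10
e^(-a) = e^(-4.7) = 0.0091
a^s = 4.7^10 = 5259913.2236
s! = 3628800
P = 0.0091 * 5259913.2236 / 3628800
P = 0.0132

0.0132


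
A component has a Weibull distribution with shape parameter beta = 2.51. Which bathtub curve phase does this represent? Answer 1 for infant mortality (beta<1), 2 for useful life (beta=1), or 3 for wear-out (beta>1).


beta = 2.51
Compare beta to 1:
beta < 1 => infant mortality (phase 1)
beta = 1 => useful life (phase 2)
beta > 1 => wear-out (phase 3)
Since beta = 2.51, this is wear-out (increasing failure rate)
Phase = 3

3


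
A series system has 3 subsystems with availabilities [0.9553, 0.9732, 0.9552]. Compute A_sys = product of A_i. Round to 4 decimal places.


Subsystems: [0.9553, 0.9732, 0.9552]
After subsystem 1 (A=0.9553): product = 0.9553
After subsystem 2 (A=0.9732): product = 0.9297
After subsystem 3 (A=0.9552): product = 0.888
A_sys = 0.888

0.888


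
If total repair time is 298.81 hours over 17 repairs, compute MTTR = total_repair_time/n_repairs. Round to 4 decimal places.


total_repair_time = 298.81
n_repairs = 17
MTTR = 298.81 / 17
MTTR = 17.5771

17.5771


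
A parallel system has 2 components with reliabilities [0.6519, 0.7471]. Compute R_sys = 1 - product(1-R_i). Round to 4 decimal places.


Components: [0.6519, 0.7471]
(1 - 0.6519) = 0.3481, running product = 0.3481
(1 - 0.7471) = 0.2529, running product = 0.088
Product of (1-R_i) = 0.088
R_sys = 1 - 0.088 = 0.912

0.912


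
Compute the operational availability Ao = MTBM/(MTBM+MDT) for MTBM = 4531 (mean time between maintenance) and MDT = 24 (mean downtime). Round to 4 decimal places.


MTBM = 4531
MDT = 24
MTBM + MDT = 4555
Ao = 4531 / 4555
Ao = 0.9947

0.9947


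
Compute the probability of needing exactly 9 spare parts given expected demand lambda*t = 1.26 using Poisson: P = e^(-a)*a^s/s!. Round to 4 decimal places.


a = 1.26, s = 9
e^(-a) = e^(-1.26) = 0.2837
a^s = 1.26^9 = 8.0045
s! = 362880
P = 0.2837 * 8.0045 / 362880
P = 0.0

0.0


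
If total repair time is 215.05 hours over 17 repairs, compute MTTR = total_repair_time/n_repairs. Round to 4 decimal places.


total_repair_time = 215.05
n_repairs = 17
MTTR = 215.05 / 17
MTTR = 12.65

12.65


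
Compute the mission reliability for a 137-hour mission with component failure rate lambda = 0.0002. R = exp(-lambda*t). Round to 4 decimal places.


lambda = 0.0002
mission_time = 137
lambda * t = 0.0002 * 137 = 0.0274
R = exp(-0.0274)
R = 0.973

0.973


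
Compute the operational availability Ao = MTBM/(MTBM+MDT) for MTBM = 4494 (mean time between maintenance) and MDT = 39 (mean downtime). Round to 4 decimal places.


MTBM = 4494
MDT = 39
MTBM + MDT = 4533
Ao = 4494 / 4533
Ao = 0.9914

0.9914


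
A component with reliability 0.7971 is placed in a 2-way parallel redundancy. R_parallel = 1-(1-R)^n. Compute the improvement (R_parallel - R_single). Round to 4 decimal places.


R_single = 0.7971, n = 2
1 - R_single = 0.2029
(1 - R_single)^n = 0.2029^2 = 0.0412
R_parallel = 1 - 0.0412 = 0.9588
Improvement = 0.9588 - 0.7971
Improvement = 0.1617

0.1617


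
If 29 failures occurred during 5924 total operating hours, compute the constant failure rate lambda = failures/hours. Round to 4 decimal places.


failures = 29
total_hours = 5924
lambda = 29 / 5924
lambda = 0.0049

0.0049


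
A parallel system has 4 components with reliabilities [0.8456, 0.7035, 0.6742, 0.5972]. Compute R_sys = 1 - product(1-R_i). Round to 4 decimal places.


Components: [0.8456, 0.7035, 0.6742, 0.5972]
(1 - 0.8456) = 0.1544, running product = 0.1544
(1 - 0.7035) = 0.2965, running product = 0.0458
(1 - 0.6742) = 0.3258, running product = 0.0149
(1 - 0.5972) = 0.4028, running product = 0.006
Product of (1-R_i) = 0.006
R_sys = 1 - 0.006 = 0.994

0.994


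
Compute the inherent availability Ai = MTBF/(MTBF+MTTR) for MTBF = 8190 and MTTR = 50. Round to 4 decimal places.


MTBF = 8190
MTTR = 50
MTBF + MTTR = 8240
Ai = 8190 / 8240
Ai = 0.9939

0.9939


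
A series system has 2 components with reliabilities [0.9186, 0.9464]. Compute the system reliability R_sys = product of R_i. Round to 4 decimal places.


Components: [0.9186, 0.9464]
After component 1 (R=0.9186): product = 0.9186
After component 2 (R=0.9464): product = 0.8694
R_sys = 0.8694

0.8694


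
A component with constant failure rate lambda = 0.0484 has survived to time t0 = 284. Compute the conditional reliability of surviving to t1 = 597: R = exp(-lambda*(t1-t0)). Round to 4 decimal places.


lambda = 0.0484
t0 = 284, t1 = 597
t1 - t0 = 313
lambda * (t1-t0) = 0.0484 * 313 = 15.1492
R = exp(-15.1492)
R = 0.0

0.0


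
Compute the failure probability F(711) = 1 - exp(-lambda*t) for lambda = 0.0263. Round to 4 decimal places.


lambda = 0.0263, t = 711
lambda * t = 18.6993
exp(-18.6993) = 0.0
F(t) = 1 - 0.0
F(t) = 1.0

1.0


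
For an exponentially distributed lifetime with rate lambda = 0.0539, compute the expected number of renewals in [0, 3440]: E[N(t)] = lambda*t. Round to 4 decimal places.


lambda = 0.0539
t = 3440
E[N(t)] = lambda * t
E[N(t)] = 0.0539 * 3440
E[N(t)] = 185.416

185.416
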